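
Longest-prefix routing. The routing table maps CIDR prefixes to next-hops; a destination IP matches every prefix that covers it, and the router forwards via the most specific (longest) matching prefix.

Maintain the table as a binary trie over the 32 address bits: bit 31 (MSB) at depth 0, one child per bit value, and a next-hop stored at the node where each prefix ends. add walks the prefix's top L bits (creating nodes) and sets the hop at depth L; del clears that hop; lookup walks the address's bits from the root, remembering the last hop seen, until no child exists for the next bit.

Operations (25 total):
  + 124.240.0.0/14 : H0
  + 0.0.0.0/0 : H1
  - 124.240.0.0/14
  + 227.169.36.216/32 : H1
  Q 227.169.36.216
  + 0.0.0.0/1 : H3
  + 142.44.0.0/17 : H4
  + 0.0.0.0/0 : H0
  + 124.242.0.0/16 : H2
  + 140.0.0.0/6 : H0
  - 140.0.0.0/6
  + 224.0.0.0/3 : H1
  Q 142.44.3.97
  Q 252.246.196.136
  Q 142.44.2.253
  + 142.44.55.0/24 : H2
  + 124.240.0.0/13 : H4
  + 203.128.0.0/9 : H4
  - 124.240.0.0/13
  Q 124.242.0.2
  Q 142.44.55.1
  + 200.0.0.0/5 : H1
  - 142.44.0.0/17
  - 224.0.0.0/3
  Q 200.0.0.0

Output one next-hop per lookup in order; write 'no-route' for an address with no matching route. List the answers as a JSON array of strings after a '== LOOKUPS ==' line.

Process each operation:
  + 124.240.0.0/14 (H0) depth=14
  + 0.0.0.0/0 (H1) depth=0
  del 124.240.0.0/14 (clear depth 14)
  + 227.169.36.216/32 (H1) depth=32
  Q 227.169.36.216: descend 11100011101010010010010011011000 ; hops seen [H1,H1] ; pick H1
  + 0.0.0.0/1 (H3) depth=1
  + 142.44.0.0/17 (H4) depth=17
  + 0.0.0.0/0 (H0) depth=0
  + 124.242.0.0/16 (H2) depth=16
  + 140.0.0.0/6 (H0) depth=6
  del 140.0.0.0/6 (clear depth 6)
  + 224.0.0.0/3 (H1) depth=3
  Q 142.44.3.97: descend 10001110001011000 ; hops seen [H0,H4] ; pick H4
  Q 252.246.196.136: descend 111 ; hops seen [H0,H1] ; pick H1
  Q 142.44.2.253: descend 10001110001011000 ; hops seen [H0,H4] ; pick H4
  + 142.44.55.0/24 (H2) depth=24
  + 124.240.0.0/13 (H4) depth=13
  + 203.128.0.0/9 (H4) depth=9
  del 124.240.0.0/13 (clear depth 13)
  Q 124.242.0.2: descend 0111110011110010 ; hops seen [H0,H3,H2] ; pick H2
  Q 142.44.55.1: descend 100011100010110000110111 ; hops seen [H0,H4,H2] ; pick H2
  + 200.0.0.0/5 (H1) depth=5
  del 142.44.0.0/17 (clear depth 17)
  del 224.0.0.0/3 (clear depth 3)
  Q 200.0.0.0: descend 110010 ; hops seen [H0,H1] ; pick H1

== LOOKUPS ==
["H1","H4","H1","H4","H2","H2","H1"]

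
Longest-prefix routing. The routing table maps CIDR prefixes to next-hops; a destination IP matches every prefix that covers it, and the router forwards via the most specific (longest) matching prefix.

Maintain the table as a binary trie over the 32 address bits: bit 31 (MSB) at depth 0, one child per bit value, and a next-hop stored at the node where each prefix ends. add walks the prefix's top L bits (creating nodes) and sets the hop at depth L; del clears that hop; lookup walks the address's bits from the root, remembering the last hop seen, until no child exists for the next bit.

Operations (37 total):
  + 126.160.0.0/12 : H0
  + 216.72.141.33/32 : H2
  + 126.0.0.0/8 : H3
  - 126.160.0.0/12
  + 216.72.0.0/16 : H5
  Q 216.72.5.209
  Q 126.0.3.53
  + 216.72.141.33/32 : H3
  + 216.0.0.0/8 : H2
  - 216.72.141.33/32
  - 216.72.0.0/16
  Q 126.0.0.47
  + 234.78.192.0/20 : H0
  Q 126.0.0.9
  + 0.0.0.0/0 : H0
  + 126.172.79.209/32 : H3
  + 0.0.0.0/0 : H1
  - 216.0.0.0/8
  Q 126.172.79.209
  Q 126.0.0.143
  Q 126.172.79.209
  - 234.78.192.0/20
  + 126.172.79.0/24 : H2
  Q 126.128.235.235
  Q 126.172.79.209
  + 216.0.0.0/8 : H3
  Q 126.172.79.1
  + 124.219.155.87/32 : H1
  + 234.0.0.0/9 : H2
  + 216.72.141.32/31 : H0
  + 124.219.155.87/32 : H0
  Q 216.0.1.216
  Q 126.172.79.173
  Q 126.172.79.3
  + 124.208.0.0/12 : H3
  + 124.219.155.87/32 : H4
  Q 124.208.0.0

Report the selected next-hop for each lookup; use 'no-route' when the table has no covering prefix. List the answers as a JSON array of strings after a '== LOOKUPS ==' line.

Process each operation:
  add 126.160.0.0/12 -> H0 at depth 12
  add 216.72.141.33/32 -> H2 at depth 32
  add 126.0.0.0/8 -> H3 at depth 8
  del 126.160.0.0/12 (clear depth 12)
  add 216.72.0.0/16 -> H5 at depth 16
  ? 216.72.5.209  path d0:-→d1:-→d2:-→d3:-→d4:-→d5:-→d6:-→d7:-→d8:-→d9:-→d10:-→d11:-→d12:-→d13:-→d14:-→d15:-→d16:H5  best=H5
  ? 126.0.3.53  path d0:-→d1:-→d2:-→d3:-→d4:-→d5:-→d6:-→d7:-→d8:H3  best=H3
  add 216.72.141.33/32 -> H3 at depth 32
  add 216.0.0.0/8 -> H2 at depth 8
  del 216.72.141.33/32 (clear depth 32)
  del 216.72.0.0/16 (clear depth 16)
  ? 126.0.0.47  path d0:-→d1:-→d2:-→d3:-→d4:-→d5:-→d6:-→d7:-→d8:H3  best=H3
  add 234.78.192.0/20 -> H0 at depth 20
  ? 126.0.0.9  path d0:-→d1:-→d2:-→d3:-→d4:-→d5:-→d6:-→d7:-→d8:H3  best=H3
  add 0.0.0.0/0 -> H0 at depth 0
  add 126.172.79.209/32 -> H3 at depth 32
  add 0.0.0.0/0 -> H1 at depth 0
  del 216.0.0.0/8 (clear depth 8)
  ? 126.172.79.209  path d0:H1→d1:-→d2:-→d3:-→d4:-→d5:-→d6:-→d7:-→d8:H3→d9:-→d10:-→d11:-→d12:-→d13:-→d14:-→d15:-→d16:-→d17:-→d18:-→d19:-→d20:-→d21:-→d22:-→d23:-→d24:-→d25:-→d26:-→d27:-→d28:-→d29:-→d30:-→d31:-→d32:H3  best=H3
  ? 126.0.0.143  path d0:H1→d1:-→d2:-→d3:-→d4:-→d5:-→d6:-→d7:-→d8:H3  best=H3
  ? 126.172.79.209  path d0:H1→d1:-→d2:-→d3:-→d4:-→d5:-→d6:-→d7:-→d8:H3→d9:-→d10:-→d11:-→d12:-→d13:-→d14:-→d15:-→d16:-→d17:-→d18:-→d19:-→d20:-→d21:-→d22:-→d23:-→d24:-→d25:-→d26:-→d27:-→d28:-→d29:-→d30:-→d31:-→d32:H3  best=H3
  del 234.78.192.0/20 (clear depth 20)
  add 126.172.79.0/24 -> H2 at depth 24
  ? 126.128.235.235  path d0:H1→d1:-→d2:-→d3:-→d4:-→d5:-→d6:-→d7:-→d8:H3→d9:-→d10:-  best=H3
  ? 126.172.79.209  path d0:H1→d1:-→d2:-→d3:-→d4:-→d5:-→d6:-→d7:-→d8:H3→d9:-→d10:-→d11:-→d12:-→d13:-→d14:-→d15:-→d16:-→d17:-→d18:-→d19:-→d20:-→d21:-→d22:-→d23:-→d24:H2→d25:-→d26:-→d27:-→d28:-→d29:-→d30:-→d31:-→d32:H3  best=H3
  add 216.0.0.0/8 -> H3 at depth 8
  ? 126.172.79.1  path d0:H1→d1:-→d2:-→d3:-→d4:-→d5:-→d6:-→d7:-→d8:H3→d9:-→d10:-→d11:-→d12:-→d13:-→d14:-→d15:-→d16:-→d17:-→d18:-→d19:-→d20:-→d21:-→d22:-→d23:-→d24:H2  best=H2
  add 124.219.155.87/32 -> H1 at depth 32
  add 234.0.0.0/9 -> H2 at depth 9
  add 216.72.141.32/31 -> H0 at depth 31
  add 124.219.155.87/32 -> H0 at depth 32
  ? 216.0.1.216  path d0:H1→d1:-→d2:-→d3:-→d4:-→d5:-→d6:-→d7:-→d8:H3→d9:-  best=H3
  ? 126.172.79.173  path d0:H1→d1:-→d2:-→d3:-→d4:-→d5:-→d6:-→d7:-→d8:H3→d9:-→d10:-→d11:-→d12:-→d13:-→d14:-→d15:-→d16:-→d17:-→d18:-→d19:-→d20:-→d21:-→d22:-→d23:-→d24:H2→d25:-  best=H2
  ? 126.172.79.3  path d0:H1→d1:-→d2:-→d3:-→d4:-→d5:-→d6:-→d7:-→d8:H3→d9:-→d10:-→d11:-→d12:-→d13:-→d14:-→d15:-→d16:-→d17:-→d18:-→d19:-→d20:-→d21:-→d22:-→d23:-→d24:H2  best=H2
  add 124.208.0.0/12 -> H3 at depth 12
  add 124.219.155.87/32 -> H4 at depth 32
  ? 124.208.0.0  path d0:H1→d1:-→d2:-→d3:-→d4:-→d5:-→d6:-→d7:-→d8:-→d9:-→d10:-→d11:-→d12:H3  best=H3

== LOOKUPS ==
["H5","H3","H3","H3","H3","H3","H3","H3","H3","H2","H3","H2","H2","H3"]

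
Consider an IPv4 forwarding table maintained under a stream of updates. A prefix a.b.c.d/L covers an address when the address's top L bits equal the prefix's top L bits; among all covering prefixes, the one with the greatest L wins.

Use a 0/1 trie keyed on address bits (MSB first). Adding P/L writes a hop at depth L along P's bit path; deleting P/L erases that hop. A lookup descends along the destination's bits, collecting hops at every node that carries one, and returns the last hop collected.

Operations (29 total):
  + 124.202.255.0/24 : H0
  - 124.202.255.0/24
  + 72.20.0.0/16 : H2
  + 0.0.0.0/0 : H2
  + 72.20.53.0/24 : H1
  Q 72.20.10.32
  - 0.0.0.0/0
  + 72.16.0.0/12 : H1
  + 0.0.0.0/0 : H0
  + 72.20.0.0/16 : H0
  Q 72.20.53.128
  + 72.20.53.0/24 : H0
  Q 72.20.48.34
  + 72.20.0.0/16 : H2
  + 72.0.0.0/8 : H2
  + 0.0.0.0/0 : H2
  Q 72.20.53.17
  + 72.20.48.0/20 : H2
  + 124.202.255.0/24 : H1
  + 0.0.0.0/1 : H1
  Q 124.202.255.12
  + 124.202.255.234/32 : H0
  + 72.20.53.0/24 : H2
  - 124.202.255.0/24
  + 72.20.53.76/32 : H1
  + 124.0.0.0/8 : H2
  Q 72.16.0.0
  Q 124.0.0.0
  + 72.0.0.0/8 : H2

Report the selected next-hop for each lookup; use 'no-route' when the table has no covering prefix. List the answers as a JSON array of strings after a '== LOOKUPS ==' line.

Process each operation:
  add 124.202.255.0/24 -> H0 at depth 24
  - 124.202.255.0/24 clear@24
  add 72.20.0.0/16 -> H2 at depth 16
  add 0.0.0.0/0 -> H2 at depth 0
  add 72.20.53.0/24 -> H1 at depth 24
  ? 72.20.10.32  path d0:H2→d1:-→d2:-→d3:-→d4:-→d5:-→d6:-→d7:-→d8:-→d9:-→d10:-→d11:-→d12:-→d13:-→d14:-→d15:-→d16:H2→d17:-→d18:-  best=H2
  - 0.0.0.0/0 clear@0
  add 72.16.0.0/12 -> H1 at depth 12
  add 0.0.0.0/0 -> H0 at depth 0
  add 72.20.0.0/16 -> H0 at depth 16
  ? 72.20.53.128  path d0:H0→d1:-→d2:-→d3:-→d4:-→d5:-→d6:-→d7:-→d8:-→d9:-→d10:-→d11:-→d12:H1→d13:-→d14:-→d15:-→d16:H0→d17:-→d18:-→d19:-→d20:-→d21:-→d22:-→d23:-→d24:H1  best=H1
  add 72.20.53.0/24 -> H0 at depth 24
  ? 72.20.48.34  path d0:H0→d1:-→d2:-→d3:-→d4:-→d5:-→d6:-→d7:-→d8:-→d9:-→d10:-→d11:-→d12:H1→d13:-→d14:-→d15:-→d16:H0→d17:-→d18:-→d19:-→d20:-→d21:-  best=H0
  add 72.20.0.0/16 -> H2 at depth 16
  add 72.0.0.0/8 -> H2 at depth 8
  add 0.0.0.0/0 -> H2 at depth 0
  ? 72.20.53.17  path d0:H2→d1:-→d2:-→d3:-→d4:-→d5:-→d6:-→d7:-→d8:H2→d9:-→d10:-→d11:-→d12:H1→d13:-→d14:-→d15:-→d16:H2→d17:-→d18:-→d19:-→d20:-→d21:-→d22:-→d23:-→d24:H0  best=H0
  add 72.20.48.0/20 -> H2 at depth 20
  add 124.202.255.0/24 -> H1 at depth 24
  add 0.0.0.0/1 -> H1 at depth 1
  ? 124.202.255.12  path d0:H2→d1:H1→d2:-→d3:-→d4:-→d5:-→d6:-→d7:-→d8:-→d9:-→d10:-→d11:-→d12:-→d13:-→d14:-→d15:-→d16:-→d17:-→d18:-→d19:-→d20:-→d21:-→d22:-→d23:-→d24:H1  best=H1
  add 124.202.255.234/32 -> H0 at depth 32
  add 72.20.53.0/24 -> H2 at depth 24
  - 124.202.255.0/24 clear@24
  add 72.20.53.76/32 -> H1 at depth 32
  add 124.0.0.0/8 -> H2 at depth 8
  ? 72.16.0.0  path d0:H2→d1:H1→d2:-→d3:-→d4:-→d5:-→d6:-→d7:-→d8:H2→d9:-→d10:-→d11:-→d12:H1→d13:-  best=H1
  ? 124.0.0.0  path d0:H2→d1:H1→d2:-→d3:-→d4:-→d5:-→d6:-→d7:-→d8:H2  best=H2
  add 72.0.0.0/8 -> H2 at depth 8

== LOOKUPS ==
["H2","H1","H0","H0","H1","H1","H2"]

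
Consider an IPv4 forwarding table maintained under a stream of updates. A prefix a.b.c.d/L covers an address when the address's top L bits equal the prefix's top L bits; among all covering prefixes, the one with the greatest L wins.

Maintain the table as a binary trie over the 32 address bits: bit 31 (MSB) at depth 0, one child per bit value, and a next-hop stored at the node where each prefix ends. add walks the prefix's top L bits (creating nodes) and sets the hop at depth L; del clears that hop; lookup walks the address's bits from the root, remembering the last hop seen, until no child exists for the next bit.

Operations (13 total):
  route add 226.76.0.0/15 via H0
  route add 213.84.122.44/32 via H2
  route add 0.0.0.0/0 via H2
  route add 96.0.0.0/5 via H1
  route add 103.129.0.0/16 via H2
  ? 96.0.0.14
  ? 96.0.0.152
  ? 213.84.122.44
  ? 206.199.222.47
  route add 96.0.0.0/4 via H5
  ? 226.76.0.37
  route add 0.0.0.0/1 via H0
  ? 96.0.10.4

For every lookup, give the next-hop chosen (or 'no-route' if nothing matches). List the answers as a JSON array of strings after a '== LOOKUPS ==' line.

Trace:
  + 226.76.0.0/15 (H0) depth=15
  + 213.84.122.44/32 (H2) depth=32
  + 0.0.0.0/0 (H2) depth=0
  + 96.0.0.0/5 (H1) depth=5
  + 103.129.0.0/16 (H2) depth=16
  ? 96.0.0.14  path d0:H2→d1:-→d2:-→d3:-→d4:-→d5:H1  best=H1
  ? 96.0.0.152  path d0:H2→d1:-→d2:-→d3:-→d4:-→d5:H1  best=H1
  ? 213.84.122.44  path d0:H2→d1:-→d2:-→d3:-→d4:-→d5:-→d6:-→d7:-→d8:-→d9:-→d10:-→d11:-→d12:-→d13:-→d14:-→d15:-→d16:-→d17:-→d18:-→d19:-→d20:-→d21:-→d22:-→d23:-→d24:-→d25:-→d26:-→d27:-→d28:-→d29:-→d30:-→d31:-→d32:H2  best=H2
  ? 206.199.222.47  path d0:H2→d1:-→d2:-→d3:-  best=H2
  + 96.0.0.0/4 (H5) depth=4
  ? 226.76.0.37  path d0:H2→d1:-→d2:-→d3:-→d4:-→d5:-→d6:-→d7:-→d8:-→d9:-→d10:-→d11:-→d12:-→d13:-→d14:-→d15:H0  best=H0
  + 0.0.0.0/1 (H0) depth=1
  ? 96.0.10.4  path d0:H2→d1:H0→d2:-→d3:-→d4:H5→d5:H1  best=H1

== LOOKUPS ==
["H1","H1","H2","H2","H0","H1"]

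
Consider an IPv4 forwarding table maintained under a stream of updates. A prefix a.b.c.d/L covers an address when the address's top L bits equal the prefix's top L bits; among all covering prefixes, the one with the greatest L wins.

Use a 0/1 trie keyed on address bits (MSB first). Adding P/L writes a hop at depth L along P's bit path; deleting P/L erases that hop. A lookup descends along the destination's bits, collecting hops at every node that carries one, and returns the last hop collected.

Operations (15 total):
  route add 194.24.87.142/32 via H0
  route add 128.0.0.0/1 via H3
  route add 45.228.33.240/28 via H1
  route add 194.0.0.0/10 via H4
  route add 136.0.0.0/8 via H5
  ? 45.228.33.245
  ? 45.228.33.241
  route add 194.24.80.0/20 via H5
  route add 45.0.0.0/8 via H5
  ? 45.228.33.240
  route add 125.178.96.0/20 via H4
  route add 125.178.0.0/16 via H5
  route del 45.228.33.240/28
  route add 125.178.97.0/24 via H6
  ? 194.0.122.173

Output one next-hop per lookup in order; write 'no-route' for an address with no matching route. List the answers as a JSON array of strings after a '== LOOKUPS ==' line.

Process each operation:
  add 194.24.87.142/32 -> H0 at depth 32
  add 128.0.0.0/1 -> H3 at depth 1
  add 45.228.33.240/28 -> H1 at depth 28
  add 194.0.0.0/10 -> H4 at depth 10
  add 136.0.0.0/8 -> H5 at depth 8
  Q 45.228.33.245: descend 0010110111100100001000011111 ; hops seen [H1] ; pick H1
  Q 45.228.33.241: descend 0010110111100100001000011111 ; hops seen [H1] ; pick H1
  add 194.24.80.0/20 -> H5 at depth 20
  add 45.0.0.0/8 -> H5 at depth 8
  Q 45.228.33.240: descend 0010110111100100001000011111 ; hops seen [H5,H1] ; pick H1
  add 125.178.96.0/20 -> H4 at depth 20
  add 125.178.0.0/16 -> H5 at depth 16
  del 45.228.33.240/28 (clear depth 28)
  add 125.178.97.0/24 -> H6 at depth 24
  Q 194.0.122.173: descend 11000010000 ; hops seen [H3,H4] ; pick H4

== LOOKUPS ==
["H1","H1","H1","H4"]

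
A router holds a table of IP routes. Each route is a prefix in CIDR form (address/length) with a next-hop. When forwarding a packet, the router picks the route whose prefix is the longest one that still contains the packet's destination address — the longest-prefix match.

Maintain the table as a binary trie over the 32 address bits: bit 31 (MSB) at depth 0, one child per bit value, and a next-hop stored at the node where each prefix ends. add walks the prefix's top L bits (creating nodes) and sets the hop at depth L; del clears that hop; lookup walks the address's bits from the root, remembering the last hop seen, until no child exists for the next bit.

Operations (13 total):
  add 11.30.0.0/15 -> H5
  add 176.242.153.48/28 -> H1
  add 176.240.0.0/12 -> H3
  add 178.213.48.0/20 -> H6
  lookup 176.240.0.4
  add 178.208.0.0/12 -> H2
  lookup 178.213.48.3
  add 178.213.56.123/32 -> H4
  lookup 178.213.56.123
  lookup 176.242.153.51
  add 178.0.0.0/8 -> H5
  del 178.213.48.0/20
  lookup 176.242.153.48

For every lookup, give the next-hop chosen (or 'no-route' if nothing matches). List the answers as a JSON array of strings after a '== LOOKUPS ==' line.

Apply in order:
  add 11.30.0.0/15 -> H5 at depth 15
  add 176.242.153.48/28 -> H1 at depth 28
  add 176.240.0.0/12 -> H3 at depth 12
  add 178.213.48.0/20 -> H6 at depth 20
  ? 176.240.0.4  path d0:-→d1:-→d2:-→d3:-→d4:-→d5:-→d6:-→d7:-→d8:-→d9:-→d10:-→d11:-→d12:H3→d13:-→d14:-  best=H3
  add 178.208.0.0/12 -> H2 at depth 12
  ? 178.213.48.3  path d0:-→d1:-→d2:-→d3:-→d4:-→d5:-→d6:-→d7:-→d8:-→d9:-→d10:-→d11:-→d12:H2→d13:-→d14:-→d15:-→d16:-→d17:-→d18:-→d19:-→d20:H6  best=H6
  add 178.213.56.123/32 -> H4 at depth 32
  ? 178.213.56.123  path d0:-→d1:-→d2:-→d3:-→d4:-→d5:-→d6:-→d7:-→d8:-→d9:-→d10:-→d11:-→d12:H2→d13:-→d14:-→d15:-→d16:-→d17:-→d18:-→d19:-→d20:H6→d21:-→d22:-→d23:-→d24:-→d25:-→d26:-→d27:-→d28:-→d29:-→d30:-→d31:-→d32:H4  best=H4
  ? 176.242.153.51  path d0:-→d1:-→d2:-→d3:-→d4:-→d5:-→d6:-→d7:-→d8:-→d9:-→d10:-→d11:-→d12:H3→d13:-→d14:-→d15:-→d16:-→d17:-→d18:-→d19:-→d20:-→d21:-→d22:-→d23:-→d24:-→d25:-→d26:-→d27:-→d28:H1  best=H1
  add 178.0.0.0/8 -> H5 at depth 8
  del 178.213.48.0/20 (clear depth 20)
  ? 176.242.153.48  path d0:-→d1:-→d2:-→d3:-→d4:-→d5:-→d6:-→d7:-→d8:-→d9:-→d10:-→d11:-→d12:H3→d13:-→d14:-→d15:-→d16:-→d17:-→d18:-→d19:-→d20:-→d21:-→d22:-→d23:-→d24:-→d25:-→d26:-→d27:-→d28:H1  best=H1

== LOOKUPS ==
["H3","H6","H4","H1","H1"]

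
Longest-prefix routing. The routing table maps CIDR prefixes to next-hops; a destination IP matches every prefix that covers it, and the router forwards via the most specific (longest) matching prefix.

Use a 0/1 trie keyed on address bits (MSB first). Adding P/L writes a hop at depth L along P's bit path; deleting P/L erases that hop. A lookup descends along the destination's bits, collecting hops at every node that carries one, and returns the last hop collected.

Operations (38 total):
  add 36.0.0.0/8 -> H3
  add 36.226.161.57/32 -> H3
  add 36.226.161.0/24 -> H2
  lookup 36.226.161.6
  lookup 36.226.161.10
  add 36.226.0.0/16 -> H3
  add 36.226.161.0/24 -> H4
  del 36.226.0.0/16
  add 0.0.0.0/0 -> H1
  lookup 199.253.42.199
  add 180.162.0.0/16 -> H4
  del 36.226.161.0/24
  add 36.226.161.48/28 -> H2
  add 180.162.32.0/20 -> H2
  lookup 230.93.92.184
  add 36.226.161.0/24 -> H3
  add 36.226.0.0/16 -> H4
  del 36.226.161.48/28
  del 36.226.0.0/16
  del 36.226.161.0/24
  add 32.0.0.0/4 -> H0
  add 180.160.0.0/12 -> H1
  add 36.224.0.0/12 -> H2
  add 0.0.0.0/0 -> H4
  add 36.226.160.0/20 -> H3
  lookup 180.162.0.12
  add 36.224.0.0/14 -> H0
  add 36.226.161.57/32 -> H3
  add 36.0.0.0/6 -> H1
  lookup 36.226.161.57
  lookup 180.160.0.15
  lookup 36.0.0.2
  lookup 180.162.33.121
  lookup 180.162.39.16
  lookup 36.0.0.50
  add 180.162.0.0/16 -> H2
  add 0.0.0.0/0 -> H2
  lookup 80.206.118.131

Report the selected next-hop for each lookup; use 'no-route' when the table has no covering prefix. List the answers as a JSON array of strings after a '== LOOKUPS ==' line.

Process each operation:
  add 36.0.0.0/8 -> H3 at depth 8
  add 36.226.161.57/32 -> H3 at depth 32
  add 36.226.161.0/24 -> H2 at depth 24
  ? 36.226.161.6  path d0:-→d1:-→d2:-→d3:-→d4:-→d5:-→d6:-→d7:-→d8:H3→d9:-→d10:-→d11:-→d12:-→d13:-→d14:-→d15:-→d16:-→d17:-→d18:-→d19:-→d20:-→d21:-→d22:-→d23:-→d24:H2→d25:-→d26:-  best=H2
  ? 36.226.161.10  path d0:-→d1:-→d2:-→d3:-→d4:-→d5:-→d6:-→d7:-→d8:H3→d9:-→d10:-→d11:-→d12:-→d13:-→d14:-→d15:-→d16:-→d17:-→d18:-→d19:-→d20:-→d21:-→d22:-→d23:-→d24:H2→d25:-→d26:-  best=H2
  add 36.226.0.0/16 -> H3 at depth 16
  add 36.226.161.0/24 -> H4 at depth 24
  del 36.226.0.0/16 (clear depth 16)
  add 0.0.0.0/0 -> H1 at depth 0
  ? 199.253.42.199  path d0:H1  best=H1
  add 180.162.0.0/16 -> H4 at depth 16
  del 36.226.161.0/24 (clear depth 24)
  add 36.226.161.48/28 -> H2 at depth 28
  add 180.162.32.0/20 -> H2 at depth 20
  ? 230.93.92.184  path d0:H1→d1:-  best=H1
  add 36.226.161.0/24 -> H3 at depth 24
  add 36.226.0.0/16 -> H4 at depth 16
  del 36.226.161.48/28 (clear depth 28)
  del 36.226.0.0/16 (clear depth 16)
  del 36.226.161.0/24 (clear depth 24)
  add 32.0.0.0/4 -> H0 at depth 4
  add 180.160.0.0/12 -> H1 at depth 12
  add 36.224.0.0/12 -> H2 at depth 12
  add 0.0.0.0/0 -> H4 at depth 0
  add 36.226.160.0/20 -> H3 at depth 20
  ? 180.162.0.12  path d0:H4→d1:-→d2:-→d3:-→d4:-→d5:-→d6:-→d7:-→d8:-→d9:-→d10:-→d11:-→d12:H1→d13:-→d14:-→d15:-→d16:H4→d17:-→d18:-  best=H4
  add 36.224.0.0/14 -> H0 at depth 14
  add 36.226.161.57/32 -> H3 at depth 32
  add 36.0.0.0/6 -> H1 at depth 6
  ? 36.226.161.57  path d0:H4→d1:-→d2:-→d3:-→d4:H0→d5:-→d6:H1→d7:-→d8:H3→d9:-→d10:-→d11:-→d12:H2→d13:-→d14:H0→d15:-→d16:-→d17:-→d18:-→d19:-→d20:H3→d21:-→d22:-→d23:-→d24:-→d25:-→d26:-→d27:-→d28:-→d29:-→d30:-→d31:-→d32:H3  best=H3
  ? 180.160.0.15  path d0:H4→d1:-→d2:-→d3:-→d4:-→d5:-→d6:-→d7:-→d8:-→d9:-→d10:-→d11:-→d12:H1→d13:-→d14:-  best=H1
  ? 36.0.0.2  path d0:H4→d1:-→d2:-→d3:-→d4:H0→d5:-→d6:H1→d7:-→d8:H3  best=H3
  ? 180.162.33.121  path d0:H4→d1:-→d2:-→d3:-→d4:-→d5:-→d6:-→d7:-→d8:-→d9:-→d10:-→d11:-→d12:H1→d13:-→d14:-→d15:-→d16:H4→d17:-→d18:-→d19:-→d20:H2  best=H2
  ? 180.162.39.16  path d0:H4→d1:-→d2:-→d3:-→d4:-→d5:-→d6:-→d7:-→d8:-→d9:-→d10:-→d11:-→d12:H1→d13:-→d14:-→d15:-→d16:H4→d17:-→d18:-→d19:-→d20:H2  best=H2
  ? 36.0.0.50  path d0:H4→d1:-→d2:-→d3:-→d4:H0→d5:-→d6:H1→d7:-→d8:H3  best=H3
  add 180.162.0.0/16 -> H2 at depth 16
  add 0.0.0.0/0 -> H2 at depth 0
  ? 80.206.118.131  path d0:H2→d1:-  best=H2

== LOOKUPS ==
["H2","H2","H1","H1","H4","H3","H1","H3","H2","H2","H3","H2"]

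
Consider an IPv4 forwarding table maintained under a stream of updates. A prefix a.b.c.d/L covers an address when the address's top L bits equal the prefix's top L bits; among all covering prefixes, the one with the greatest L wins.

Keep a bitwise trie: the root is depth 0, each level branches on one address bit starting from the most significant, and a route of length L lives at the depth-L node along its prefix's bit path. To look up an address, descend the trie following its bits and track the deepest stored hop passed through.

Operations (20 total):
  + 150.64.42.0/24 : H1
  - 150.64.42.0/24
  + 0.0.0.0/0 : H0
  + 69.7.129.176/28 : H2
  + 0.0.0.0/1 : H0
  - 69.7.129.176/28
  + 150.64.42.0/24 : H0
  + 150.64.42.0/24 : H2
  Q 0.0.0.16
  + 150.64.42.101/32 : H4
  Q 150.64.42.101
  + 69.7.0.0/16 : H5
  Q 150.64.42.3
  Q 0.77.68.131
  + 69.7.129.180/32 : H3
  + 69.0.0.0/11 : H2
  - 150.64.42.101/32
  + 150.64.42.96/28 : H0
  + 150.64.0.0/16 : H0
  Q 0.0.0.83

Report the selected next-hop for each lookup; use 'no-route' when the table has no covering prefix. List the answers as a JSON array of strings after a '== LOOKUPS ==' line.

Apply in order:
  + 150.64.42.0/24 (H1) depth=24
  del 150.64.42.0/24 (clear depth 24)
  + 0.0.0.0/0 (H0) depth=0
  + 69.7.129.176/28 (H2) depth=28
  + 0.0.0.0/1 (H0) depth=1
  del 69.7.129.176/28 (clear depth 28)
  + 150.64.42.0/24 (H0) depth=24
  + 150.64.42.0/24 (H2) depth=24
  lookup 0.0.0.16: bits 0 walk d0:H0→d1:H0 -> H0
  + 150.64.42.101/32 (H4) depth=32
  lookup 150.64.42.101: bits 10010110010000000010101001100101 walk d0:H0→d1:-→d2:-→d3:-→d4:-→d5:-→d6:-→d7:-→d8:-→d9:-→d10:-→d11:-→d12:-→d13:-→d14:-→d15:-→d16:-→d17:-→d18:-→d19:-→d20:-→d21:-→d22:-→d23:-→d24:H2→d25:-→d26:-→d27:-→d28:-→d29:-→d30:-→d31:-→d32:H4 -> H4
  + 69.7.0.0/16 (H5) depth=16
  lookup 150.64.42.3: bits 1001011001000000001010100 walk d0:H0→d1:-→d2:-→d3:-→d4:-→d5:-→d6:-→d7:-→d8:-→d9:-→d10:-→d11:-→d12:-→d13:-→d14:-→d15:-→d16:-→d17:-→d18:-→d19:-→d20:-→d21:-→d22:-→d23:-→d24:H2→d25:- -> H2
  lookup 0.77.68.131: bits 0 walk d0:H0→d1:H0 -> H0
  + 69.7.129.180/32 (H3) depth=32
  + 69.0.0.0/11 (H2) depth=11
  del 150.64.42.101/32 (clear depth 32)
  + 150.64.42.96/28 (H0) depth=28
  + 150.64.0.0/16 (H0) depth=16
  lookup 0.0.0.83: bits 0 walk d0:H0→d1:H0 -> H0

== LOOKUPS ==
["H0","H4","H2","H0","H0"]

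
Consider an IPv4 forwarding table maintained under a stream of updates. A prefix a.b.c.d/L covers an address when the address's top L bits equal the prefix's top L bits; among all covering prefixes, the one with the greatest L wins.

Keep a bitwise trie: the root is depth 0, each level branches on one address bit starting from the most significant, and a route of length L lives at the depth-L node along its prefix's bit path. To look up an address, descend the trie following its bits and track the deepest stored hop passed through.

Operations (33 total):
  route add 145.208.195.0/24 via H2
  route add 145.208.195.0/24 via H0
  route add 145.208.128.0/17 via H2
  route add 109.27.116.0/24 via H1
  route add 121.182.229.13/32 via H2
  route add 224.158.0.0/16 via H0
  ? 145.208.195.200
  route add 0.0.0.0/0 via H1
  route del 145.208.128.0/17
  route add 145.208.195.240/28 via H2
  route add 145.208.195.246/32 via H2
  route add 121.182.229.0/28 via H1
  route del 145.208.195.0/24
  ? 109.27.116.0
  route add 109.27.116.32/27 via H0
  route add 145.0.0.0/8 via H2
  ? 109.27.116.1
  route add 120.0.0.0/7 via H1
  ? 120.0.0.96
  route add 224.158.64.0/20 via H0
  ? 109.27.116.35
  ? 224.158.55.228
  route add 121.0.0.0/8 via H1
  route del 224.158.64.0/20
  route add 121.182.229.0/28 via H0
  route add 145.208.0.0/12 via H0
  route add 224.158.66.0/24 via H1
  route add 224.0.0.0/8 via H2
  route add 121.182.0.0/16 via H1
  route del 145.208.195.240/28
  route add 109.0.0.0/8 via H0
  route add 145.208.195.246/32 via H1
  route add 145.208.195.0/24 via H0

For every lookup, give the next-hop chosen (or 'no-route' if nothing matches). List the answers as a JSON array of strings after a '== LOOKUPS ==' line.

Process each operation:
  add 145.208.195.0/24 -> H2 at depth 24
  add 145.208.195.0/24 -> H0 at depth 24
  add 145.208.128.0/17 -> H2 at depth 17
  add 109.27.116.0/24 -> H1 at depth 24
  add 121.182.229.13/32 -> H2 at depth 32
  add 224.158.0.0/16 -> H0 at depth 16
  ? 145.208.195.200  path d0:-→d1:-→d2:-→d3:-→d4:-→d5:-→d6:-→d7:-→d8:-→d9:-→d10:-→d11:-→d12:-→d13:-→d14:-→d15:-→d16:-→d17:H2→d18:-→d19:-→d20:-→d21:-→d22:-→d23:-→d24:H0  best=H0
  add 0.0.0.0/0 -> H1 at depth 0
  - 145.208.128.0/17 clear@17
  add 145.208.195.240/28 -> H2 at depth 28
  add 145.208.195.246/32 -> H2 at depth 32
  add 121.182.229.0/28 -> H1 at depth 28
  - 145.208.195.0/24 clear@24
  ? 109.27.116.0  path d0:H1→d1:-→d2:-→d3:-→d4:-→d5:-→d6:-→d7:-→d8:-→d9:-→d10:-→d11:-→d12:-→d13:-→d14:-→d15:-→d16:-→d17:-→d18:-→d19:-→d20:-→d21:-→d22:-→d23:-→d24:H1  best=H1
  add 109.27.116.32/27 -> H0 at depth 27
  add 145.0.0.0/8 -> H2 at depth 8
  ? 109.27.116.1  path d0:H1→d1:-→d2:-→d3:-→d4:-→d5:-→d6:-→d7:-→d8:-→d9:-→d10:-→d11:-→d12:-→d13:-→d14:-→d15:-→d16:-→d17:-→d18:-→d19:-→d20:-→d21:-→d22:-→d23:-→d24:H1→d25:-→d26:-  best=H1
  add 120.0.0.0/7 -> H1 at depth 7
  ? 120.0.0.96  path d0:H1→d1:-→d2:-→d3:-→d4:-→d5:-→d6:-→d7:H1  best=H1
  add 224.158.64.0/20 -> H0 at depth 20
  ? 109.27.116.35  path d0:H1→d1:-→d2:-→d3:-→d4:-→d5:-→d6:-→d7:-→d8:-→d9:-→d10:-→d11:-→d12:-→d13:-→d14:-→d15:-→d16:-→d17:-→d18:-→d19:-→d20:-→d21:-→d22:-→d23:-→d24:H1→d25:-→d26:-→d27:H0  best=H0
  ? 224.158.55.228  path d0:H1→d1:-→d2:-→d3:-→d4:-→d5:-→d6:-→d7:-→d8:-→d9:-→d10:-→d11:-→d12:-→d13:-→d14:-→d15:-→d16:H0→d17:-  best=H0
  add 121.0.0.0/8 -> H1 at depth 8
  - 224.158.64.0/20 clear@20
  add 121.182.229.0/28 -> H0 at depth 28
  add 145.208.0.0/12 -> H0 at depth 12
  add 224.158.66.0/24 -> H1 at depth 24
  add 224.0.0.0/8 -> H2 at depth 8
  add 121.182.0.0/16 -> H1 at depth 16
  - 145.208.195.240/28 clear@28
  add 109.0.0.0/8 -> H0 at depth 8
  add 145.208.195.246/32 -> H1 at depth 32
  add 145.208.195.0/24 -> H0 at depth 24

== LOOKUPS ==
["H0","H1","H1","H1","H0","H0"]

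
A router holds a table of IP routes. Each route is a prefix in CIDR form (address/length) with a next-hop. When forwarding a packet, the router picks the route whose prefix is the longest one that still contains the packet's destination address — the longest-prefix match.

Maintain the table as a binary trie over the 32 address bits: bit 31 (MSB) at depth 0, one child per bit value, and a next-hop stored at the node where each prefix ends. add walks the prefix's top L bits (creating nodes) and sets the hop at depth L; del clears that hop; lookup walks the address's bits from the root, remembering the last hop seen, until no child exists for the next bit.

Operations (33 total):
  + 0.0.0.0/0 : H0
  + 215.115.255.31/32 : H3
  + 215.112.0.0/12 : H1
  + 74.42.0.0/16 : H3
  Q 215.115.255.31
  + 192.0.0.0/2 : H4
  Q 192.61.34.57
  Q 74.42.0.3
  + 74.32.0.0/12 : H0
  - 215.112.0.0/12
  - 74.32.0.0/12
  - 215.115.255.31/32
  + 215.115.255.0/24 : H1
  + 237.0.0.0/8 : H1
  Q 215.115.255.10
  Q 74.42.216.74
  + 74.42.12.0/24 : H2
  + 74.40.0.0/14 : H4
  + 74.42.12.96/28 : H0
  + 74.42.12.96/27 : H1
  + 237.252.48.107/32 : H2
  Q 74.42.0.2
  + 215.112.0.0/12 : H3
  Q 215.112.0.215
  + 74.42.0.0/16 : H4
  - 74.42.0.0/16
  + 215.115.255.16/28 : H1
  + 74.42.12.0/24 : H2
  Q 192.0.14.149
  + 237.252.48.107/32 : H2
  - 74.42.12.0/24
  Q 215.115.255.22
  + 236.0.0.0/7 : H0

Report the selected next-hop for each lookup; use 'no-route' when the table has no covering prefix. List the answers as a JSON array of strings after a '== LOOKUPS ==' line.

Process each operation:
  add 0.0.0.0/0 -> H0 at depth 0
  add 215.115.255.31/32 -> H3 at depth 32
  add 215.112.0.0/12 -> H1 at depth 12
  add 74.42.0.0/16 -> H3 at depth 16
  Q 215.115.255.31: descend 11010111011100111111111100011111 ; hops seen [H0,H1,H3] ; pick H3
  add 192.0.0.0/2 -> H4 at depth 2
  Q 192.61.34.57: descend 110 ; hops seen [H0,H4] ; pick H4
  Q 74.42.0.3: descend 0100101000101010 ; hops seen [H0,H3] ; pick H3
  add 74.32.0.0/12 -> H0 at depth 12
  - 215.112.0.0/12 clear@12
  - 74.32.0.0/12 clear@12
  - 215.115.255.31/32 clear@32
  add 215.115.255.0/24 -> H1 at depth 24
  add 237.0.0.0/8 -> H1 at depth 8
  Q 215.115.255.10: descend 110101110111001111111111000 ; hops seen [H0,H4,H1] ; pick H1
  Q 74.42.216.74: descend 0100101000101010 ; hops seen [H0,H3] ; pick H3
  add 74.42.12.0/24 -> H2 at depth 24
  add 74.40.0.0/14 -> H4 at depth 14
  add 74.42.12.96/28 -> H0 at depth 28
  add 74.42.12.96/27 -> H1 at depth 27
  add 237.252.48.107/32 -> H2 at depth 32
  Q 74.42.0.2: descend 01001010001010100000 ; hops seen [H0,H4,H3] ; pick H3
  add 215.112.0.0/12 -> H3 at depth 12
  Q 215.112.0.215: descend 11010111011100 ; hops seen [H0,H4,H3] ; pick H3
  add 74.42.0.0/16 -> H4 at depth 16
  - 74.42.0.0/16 clear@16
  add 215.115.255.16/28 -> H1 at depth 28
  add 74.42.12.0/24 -> H2 at depth 24
  Q 192.0.14.149: descend 110 ; hops seen [H0,H4] ; pick H4
  add 237.252.48.107/32 -> H2 at depth 32
  - 74.42.12.0/24 clear@24
  Q 215.115.255.22: descend 1101011101110011111111110001 ; hops seen [H0,H4,H3,H1,H1] ; pick H1
  add 236.0.0.0/7 -> H0 at depth 7

== LOOKUPS ==
["H3","H4","H3","H1","H3","H3","H3","H4","H1"]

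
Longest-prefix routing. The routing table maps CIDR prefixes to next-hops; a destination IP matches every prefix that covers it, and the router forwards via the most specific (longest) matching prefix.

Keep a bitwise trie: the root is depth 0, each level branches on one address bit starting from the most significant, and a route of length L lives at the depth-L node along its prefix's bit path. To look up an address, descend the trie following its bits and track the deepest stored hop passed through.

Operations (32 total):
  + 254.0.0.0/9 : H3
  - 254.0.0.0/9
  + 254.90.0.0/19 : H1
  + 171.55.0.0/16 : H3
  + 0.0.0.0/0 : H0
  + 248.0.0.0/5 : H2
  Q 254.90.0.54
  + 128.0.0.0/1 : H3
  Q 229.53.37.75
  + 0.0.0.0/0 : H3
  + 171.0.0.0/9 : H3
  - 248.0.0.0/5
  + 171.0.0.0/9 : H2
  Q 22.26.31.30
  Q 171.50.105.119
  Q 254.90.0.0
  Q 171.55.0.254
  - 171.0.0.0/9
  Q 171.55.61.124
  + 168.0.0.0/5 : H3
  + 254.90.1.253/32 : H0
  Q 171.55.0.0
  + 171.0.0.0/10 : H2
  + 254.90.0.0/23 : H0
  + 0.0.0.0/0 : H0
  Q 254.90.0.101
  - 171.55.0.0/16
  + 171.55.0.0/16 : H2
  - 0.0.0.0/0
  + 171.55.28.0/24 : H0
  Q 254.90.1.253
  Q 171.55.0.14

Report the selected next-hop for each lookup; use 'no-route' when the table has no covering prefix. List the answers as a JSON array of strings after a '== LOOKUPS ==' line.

Apply in order:
  add 254.0.0.0/9 -> H3 at depth 9
  - 254.0.0.0/9 clear@9
  add 254.90.0.0/19 -> H1 at depth 19
  add 171.55.0.0/16 -> H3 at depth 16
  add 0.0.0.0/0 -> H0 at depth 0
  add 248.0.0.0/5 -> H2 at depth 5
  Q 254.90.0.54: descend 1111111001011010000 ; hops seen [H0,H2,H1] ; pick H1
  add 128.0.0.0/1 -> H3 at depth 1
  Q 229.53.37.75: descend 111 ; hops seen [H0,H3] ; pick H3
  add 0.0.0.0/0 -> H3 at depth 0
  add 171.0.0.0/9 -> H3 at depth 9
  - 248.0.0.0/5 clear@5
  add 171.0.0.0/9 -> H2 at depth 9
  Q 22.26.31.30: descend ε ; hops seen [H3] ; pick H3
  Q 171.50.105.119: descend 1010101100110 ; hops seen [H3,H3,H2] ; pick H2
  Q 254.90.0.0: descend 1111111001011010000 ; hops seen [H3,H3,H1] ; pick H1
  Q 171.55.0.254: descend 1010101100110111 ; hops seen [H3,H3,H2,H3] ; pick H3
  - 171.0.0.0/9 clear@9
  Q 171.55.61.124: descend 1010101100110111 ; hops seen [H3,H3,H3] ; pick H3
  add 168.0.0.0/5 -> H3 at depth 5
  add 254.90.1.253/32 -> H0 at depth 32
  Q 171.55.0.0: descend 1010101100110111 ; hops seen [H3,H3,H3,H3] ; pick H3
  add 171.0.0.0/10 -> H2 at depth 10
  add 254.90.0.0/23 -> H0 at depth 23
  add 0.0.0.0/0 -> H0 at depth 0
  Q 254.90.0.101: descend 11111110010110100000000 ; hops seen [H0,H3,H1,H0] ; pick H0
  - 171.55.0.0/16 clear@16
  add 171.55.0.0/16 -> H2 at depth 16
  - 0.0.0.0/0 clear@0
  add 171.55.28.0/24 -> H0 at depth 24
  Q 254.90.1.253: descend 11111110010110100000000111111101 ; hops seen [H3,H1,H0,H0] ; pick H0
  Q 171.55.0.14: descend 1010101100110111000 ; hops seen [H3,H3,H2,H2] ; pick H2

== LOOKUPS ==
["H1","H3","H3","H2","H1","H3","H3","H3","H0","H0","H2"]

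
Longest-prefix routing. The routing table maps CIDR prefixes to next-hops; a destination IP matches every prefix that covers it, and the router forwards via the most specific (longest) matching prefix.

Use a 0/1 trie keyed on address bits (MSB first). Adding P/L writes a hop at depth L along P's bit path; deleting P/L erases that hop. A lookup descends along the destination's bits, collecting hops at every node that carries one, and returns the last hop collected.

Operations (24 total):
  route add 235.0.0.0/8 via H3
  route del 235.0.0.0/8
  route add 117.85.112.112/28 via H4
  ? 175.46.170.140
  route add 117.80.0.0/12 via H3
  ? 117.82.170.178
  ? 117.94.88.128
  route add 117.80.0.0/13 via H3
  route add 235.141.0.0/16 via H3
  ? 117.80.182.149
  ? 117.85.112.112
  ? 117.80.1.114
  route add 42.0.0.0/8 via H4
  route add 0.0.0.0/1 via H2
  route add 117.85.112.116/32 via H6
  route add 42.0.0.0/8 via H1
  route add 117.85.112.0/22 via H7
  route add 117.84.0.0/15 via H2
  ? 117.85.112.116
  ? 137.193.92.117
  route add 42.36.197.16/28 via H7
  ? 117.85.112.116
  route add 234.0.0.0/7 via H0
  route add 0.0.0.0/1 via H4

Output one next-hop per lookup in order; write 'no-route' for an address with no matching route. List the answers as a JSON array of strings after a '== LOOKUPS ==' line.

Process each operation:
  + 235.0.0.0/8 (H3) depth=8
  del 235.0.0.0/8 (clear depth 8)
  + 117.85.112.112/28 (H4) depth=28
  lookup 175.46.170.140: bits 1 walk d0:-→d1:- -> no-route
  + 117.80.0.0/12 (H3) depth=12
  lookup 117.82.170.178: bits 0111010101010 walk d0:-→d1:-→d2:-→d3:-→d4:-→d5:-→d6:-→d7:-→d8:-→d9:-→d10:-→d11:-→d12:H3→d13:- -> H3
  lookup 117.94.88.128: bits 011101010101 walk d0:-→d1:-→d2:-→d3:-→d4:-→d5:-→d6:-→d7:-→d8:-→d9:-→d10:-→d11:-→d12:H3 -> H3
  + 117.80.0.0/13 (H3) depth=13
  + 235.141.0.0/16 (H3) depth=16
  lookup 117.80.182.149: bits 0111010101010 walk d0:-→d1:-→d2:-→d3:-→d4:-→d5:-→d6:-→d7:-→d8:-→d9:-→d10:-→d11:-→d12:H3→d13:H3 -> H3
  lookup 117.85.112.112: bits 0111010101010101011100000111 walk d0:-→d1:-→d2:-→d3:-→d4:-→d5:-→d6:-→d7:-→d8:-→d9:-→d10:-→d11:-→d12:H3→d13:H3→d14:-→d15:-→d16:-→d17:-→d18:-→d19:-→d20:-→d21:-→d22:-→d23:-→d24:-→d25:-→d26:-→d27:-→d28:H4 -> H4
  lookup 117.80.1.114: bits 0111010101010 walk d0:-→d1:-→d2:-→d3:-→d4:-→d5:-→d6:-→d7:-→d8:-→d9:-→d10:-→d11:-→d12:H3→d13:H3 -> H3
  + 42.0.0.0/8 (H4) depth=8
  + 0.0.0.0/1 (H2) depth=1
  + 117.85.112.116/32 (H6) depth=32
  + 42.0.0.0/8 (H1) depth=8
  + 117.85.112.0/22 (H7) depth=22
  + 117.84.0.0/15 (H2) depth=15
  lookup 117.85.112.116: bits 01110101010101010111000001110100 walk d0:-→d1:H2→d2:-→d3:-→d4:-→d5:-→d6:-→d7:-→d8:-→d9:-→d10:-→d11:-→d12:H3→d13:H3→d14:-→d15:H2→d16:-→d17:-→d18:-→d19:-→d20:-→d21:-→d22:H7→d23:-→d24:-→d25:-→d26:-→d27:-→d28:H4→d29:-→d30:-→d31:-→d32:H6 -> H6
  lookup 137.193.92.117: bits 1 walk d0:-→d1:- -> no-route
  + 42.36.197.16/28 (H7) depth=28
  lookup 117.85.112.116: bits 01110101010101010111000001110100 walk d0:-→d1:H2→d2:-→d3:-→d4:-→d5:-→d6:-→d7:-→d8:-→d9:-→d10:-→d11:-→d12:H3→d13:H3→d14:-→d15:H2→d16:-→d17:-→d18:-→d19:-→d20:-→d21:-→d22:H7→d23:-→d24:-→d25:-→d26:-→d27:-→d28:H4→d29:-→d30:-→d31:-→d32:H6 -> H6
  + 234.0.0.0/7 (H0) depth=7
  + 0.0.0.0/1 (H4) depth=1

== LOOKUPS ==
["no-route","H3","H3","H3","H4","H3","H6","no-route","H6"]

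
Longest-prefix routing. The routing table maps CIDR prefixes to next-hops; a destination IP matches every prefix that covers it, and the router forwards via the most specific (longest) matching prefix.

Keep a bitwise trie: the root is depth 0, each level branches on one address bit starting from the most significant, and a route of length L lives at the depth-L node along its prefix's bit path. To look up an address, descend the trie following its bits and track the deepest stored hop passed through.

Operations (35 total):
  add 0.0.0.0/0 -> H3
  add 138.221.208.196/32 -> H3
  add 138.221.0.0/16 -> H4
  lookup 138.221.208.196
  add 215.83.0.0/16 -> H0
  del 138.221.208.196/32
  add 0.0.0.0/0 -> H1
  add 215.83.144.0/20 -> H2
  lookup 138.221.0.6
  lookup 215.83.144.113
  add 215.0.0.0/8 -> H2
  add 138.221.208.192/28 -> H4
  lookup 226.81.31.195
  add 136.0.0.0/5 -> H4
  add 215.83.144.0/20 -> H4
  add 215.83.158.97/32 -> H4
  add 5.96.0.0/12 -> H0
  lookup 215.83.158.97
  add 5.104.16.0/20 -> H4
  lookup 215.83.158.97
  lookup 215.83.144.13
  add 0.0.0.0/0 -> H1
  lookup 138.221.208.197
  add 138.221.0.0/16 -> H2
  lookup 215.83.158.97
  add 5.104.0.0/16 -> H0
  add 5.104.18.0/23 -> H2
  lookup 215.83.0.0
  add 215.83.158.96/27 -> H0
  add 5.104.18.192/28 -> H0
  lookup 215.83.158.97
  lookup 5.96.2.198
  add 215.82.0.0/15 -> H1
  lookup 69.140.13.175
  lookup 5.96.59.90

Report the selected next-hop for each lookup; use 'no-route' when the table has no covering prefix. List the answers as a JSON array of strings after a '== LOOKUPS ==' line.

Apply in order:
  add 0.0.0.0/0 -> H3 at depth 0
  add 138.221.208.196/32 -> H3 at depth 32
  add 138.221.0.0/16 -> H4 at depth 16
  ? 138.221.208.196  path d0:H3→d1:-→d2:-→d3:-→d4:-→d5:-→d6:-→d7:-→d8:-→d9:-→d10:-→d11:-→d12:-→d13:-→d14:-→d15:-→d16:H4→d17:-→d18:-→d19:-→d20:-→d21:-→d22:-→d23:-→d24:-→d25:-→d26:-→d27:-→d28:-→d29:-→d30:-→d31:-→d32:H3  best=H3
  add 215.83.0.0/16 -> H0 at depth 16
  del 138.221.208.196/32 (clear depth 32)
  add 0.0.0.0/0 -> H1 at depth 0
  add 215.83.144.0/20 -> H2 at depth 20
  ? 138.221.0.6  path d0:H1→d1:-→d2:-→d3:-→d4:-→d5:-→d6:-→d7:-→d8:-→d9:-→d10:-→d11:-→d12:-→d13:-→d14:-→d15:-→d16:H4  best=H4
  ? 215.83.144.113  path d0:H1→d1:-→d2:-→d3:-→d4:-→d5:-→d6:-→d7:-→d8:-→d9:-→d10:-→d11:-→d12:-→d13:-→d14:-→d15:-→d16:H0→d17:-→d18:-→d19:-→d20:H2  best=H2
  add 215.0.0.0/8 -> H2 at depth 8
  add 138.221.208.192/28 -> H4 at depth 28
  ? 226.81.31.195  path d0:H1→d1:-→d2:-  best=H1
  add 136.0.0.0/5 -> H4 at depth 5
  add 215.83.144.0/20 -> H4 at depth 20
  add 215.83.158.97/32 -> H4 at depth 32
  add 5.96.0.0/12 -> H0 at depth 12
  ? 215.83.158.97  path d0:H1→d1:-→d2:-→d3:-→d4:-→d5:-→d6:-→d7:-→d8:H2→d9:-→d10:-→d11:-→d12:-→d13:-→d14:-→d15:-→d16:H0→d17:-→d18:-→d19:-→d20:H4→d21:-→d22:-→d23:-→d24:-→d25:-→d26:-→d27:-→d28:-→d29:-→d30:-→d31:-→d32:H4  best=H4
  add 5.104.16.0/20 -> H4 at depth 20
  ? 215.83.158.97  path d0:H1→d1:-→d2:-→d3:-→d4:-→d5:-→d6:-→d7:-→d8:H2→d9:-→d10:-→d11:-→d12:-→d13:-→d14:-→d15:-→d16:H0→d17:-→d18:-→d19:-→d20:H4→d21:-→d22:-→d23:-→d24:-→d25:-→d26:-→d27:-→d28:-→d29:-→d30:-→d31:-→d32:H4  best=H4
  ? 215.83.144.13  path d0:H1→d1:-→d2:-→d3:-→d4:-→d5:-→d6:-→d7:-→d8:H2→d9:-→d10:-→d11:-→d12:-→d13:-→d14:-→d15:-→d16:H0→d17:-→d18:-→d19:-→d20:H4  best=H4
  add 0.0.0.0/0 -> H1 at depth 0
  ? 138.221.208.197  path d0:H1→d1:-→d2:-→d3:-→d4:-→d5:H4→d6:-→d7:-→d8:-→d9:-→d10:-→d11:-→d12:-→d13:-→d14:-→d15:-→d16:H4→d17:-→d18:-→d19:-→d20:-→d21:-→d22:-→d23:-→d24:-→d25:-→d26:-→d27:-→d28:H4→d29:-→d30:-→d31:-  best=H4
  add 138.221.0.0/16 -> H2 at depth 16
  ? 215.83.158.97  path d0:H1→d1:-→d2:-→d3:-→d4:-→d5:-→d6:-→d7:-→d8:H2→d9:-→d10:-→d11:-→d12:-→d13:-→d14:-→d15:-→d16:H0→d17:-→d18:-→d19:-→d20:H4→d21:-→d22:-→d23:-→d24:-→d25:-→d26:-→d27:-→d28:-→d29:-→d30:-→d31:-→d32:H4  best=H4
  add 5.104.0.0/16 -> H0 at depth 16
  add 5.104.18.0/23 -> H2 at depth 23
  ? 215.83.0.0  path d0:H1→d1:-→d2:-→d3:-→d4:-→d5:-→d6:-→d7:-→d8:H2→d9:-→d10:-→d11:-→d12:-→d13:-→d14:-→d15:-→d16:H0  best=H0
  add 215.83.158.96/27 -> H0 at depth 27
  add 5.104.18.192/28 -> H0 at depth 28
  ? 215.83.158.97  path d0:H1→d1:-→d2:-→d3:-→d4:-→d5:-→d6:-→d7:-→d8:H2→d9:-→d10:-→d11:-→d12:-→d13:-→d14:-→d15:-→d16:H0→d17:-→d18:-→d19:-→d20:H4→d21:-→d22:-→d23:-→d24:-→d25:-→d26:-→d27:H0→d28:-→d29:-→d30:-→d31:-→d32:H4  best=H4
  ? 5.96.2.198  path d0:H1→d1:-→d2:-→d3:-→d4:-→d5:-→d6:-→d7:-→d8:-→d9:-→d10:-→d11:-→d12:H0  best=H0
  add 215.82.0.0/15 -> H1 at depth 15
  ? 69.140.13.175  path d0:H1→d1:-  best=H1
  ? 5.96.59.90  path d0:H1→d1:-→d2:-→d3:-→d4:-→d5:-→d6:-→d7:-→d8:-→d9:-→d10:-→d11:-→d12:H0  best=H0

== LOOKUPS ==
["H3","H4","H2","H1","H4","H4","H4","H4","H4","H0","H4","H0","H1","H0"]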